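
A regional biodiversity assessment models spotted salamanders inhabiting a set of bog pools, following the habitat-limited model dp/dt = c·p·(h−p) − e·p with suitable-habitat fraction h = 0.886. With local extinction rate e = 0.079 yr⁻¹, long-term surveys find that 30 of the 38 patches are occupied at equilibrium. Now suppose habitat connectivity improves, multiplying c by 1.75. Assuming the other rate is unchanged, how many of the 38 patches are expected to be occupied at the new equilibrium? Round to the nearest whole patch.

Observed p* = 30/38 = 0.78947.
Balance c(h−p*) = e gives c = e/(0.886 − 0.78947) = 0.079/0.09653 = 0.81840.
New p* = 0.886 − e/c = 0.886 − 0.07900/1.43220 = 0.83084.
Expected occupied = 38 × 0.83084 = 31.57 ≈ 32.

32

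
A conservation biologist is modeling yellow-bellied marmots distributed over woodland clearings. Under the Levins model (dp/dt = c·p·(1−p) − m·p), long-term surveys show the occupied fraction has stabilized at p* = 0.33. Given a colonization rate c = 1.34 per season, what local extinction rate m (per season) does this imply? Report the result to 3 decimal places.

0.898

At equilibrium c(1−p*) = m.
m = 1.34 × (1 − 0.33) = 1.34 × 0.6700 = 0.8978.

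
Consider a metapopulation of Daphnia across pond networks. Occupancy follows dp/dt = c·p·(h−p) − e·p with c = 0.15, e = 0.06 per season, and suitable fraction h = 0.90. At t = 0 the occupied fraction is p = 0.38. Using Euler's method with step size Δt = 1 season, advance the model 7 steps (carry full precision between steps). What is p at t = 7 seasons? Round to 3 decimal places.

0.422

Update rule: p ← p + [c·p·(h−p) − e·p]·Δt with Δt = 1.
t = 1: p = 0.38000 + (+0.00684) = 0.38684
t = 2: p = 0.38684 + (+0.00657) = 0.39341
t = 3: p = 0.39341 + (+0.00629) = 0.39970
t = 4: p = 0.39970 + (+0.00601) = 0.40571
t = 5: p = 0.40571 + (+0.00574) = 0.41145
t = 6: p = 0.41145 + (+0.00547) = 0.41691
t = 7: p = 0.41691 + (+0.00520) = 0.42211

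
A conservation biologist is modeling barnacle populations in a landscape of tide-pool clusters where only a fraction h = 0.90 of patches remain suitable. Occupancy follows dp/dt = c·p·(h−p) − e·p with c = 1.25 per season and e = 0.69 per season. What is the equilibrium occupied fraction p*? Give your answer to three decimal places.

Setting dp/dt = 0 and dividing by p* gives c·(h−p*) = e.
So p* = h − e/c = 0.90 − 0.69/1.25 = 0.90 − 0.5520 = 0.3480.

0.348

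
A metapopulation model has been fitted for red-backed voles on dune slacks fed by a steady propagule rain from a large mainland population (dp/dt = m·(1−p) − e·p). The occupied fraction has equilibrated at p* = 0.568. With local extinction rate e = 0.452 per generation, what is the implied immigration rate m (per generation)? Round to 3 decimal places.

0.594

At equilibrium m(1−p*) = e·p*, so m = e·p*/(1−p*).
m = 0.452 × 0.568 / 0.4320 = 0.2567/0.4320 = 0.5943.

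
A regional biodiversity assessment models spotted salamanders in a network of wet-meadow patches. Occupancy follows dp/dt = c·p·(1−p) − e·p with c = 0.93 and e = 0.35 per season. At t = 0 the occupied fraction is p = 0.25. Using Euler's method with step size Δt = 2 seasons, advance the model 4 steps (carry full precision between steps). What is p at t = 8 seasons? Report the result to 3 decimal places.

Update rule: p ← p + [c·p·(1−p) − e·p]·Δt with Δt = 2.
p: 0.25000 → 0.42375  (Δp = +0.17375)
p: 0.42375 → 0.58131  (Δp = +0.15756)
p: 0.58131 → 0.62710  (Δp = +0.04579)
p: 0.62710 → 0.62308  (Δp = -0.00401)

0.623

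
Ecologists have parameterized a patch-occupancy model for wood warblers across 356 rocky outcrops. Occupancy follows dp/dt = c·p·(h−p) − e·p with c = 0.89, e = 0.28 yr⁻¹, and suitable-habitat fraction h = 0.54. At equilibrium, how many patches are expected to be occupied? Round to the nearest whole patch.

80

p* = h − e/c = 0.54 − 0.3146 = 0.2254.
Expected occupied patches = N × p* = 356 × 0.2254 = 80.24 ≈ 80.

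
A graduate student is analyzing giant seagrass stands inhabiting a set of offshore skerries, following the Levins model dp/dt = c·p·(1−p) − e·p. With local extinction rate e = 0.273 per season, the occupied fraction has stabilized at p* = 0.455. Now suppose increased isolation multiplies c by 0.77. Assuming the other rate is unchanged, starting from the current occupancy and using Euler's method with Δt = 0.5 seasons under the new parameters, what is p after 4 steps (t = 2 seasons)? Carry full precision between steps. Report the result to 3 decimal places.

Balance c(1−p*) = e gives c = e/(1 − 0.45500) = 0.273/0.54500 = 0.50092.
Starting from p₀ = 0.45500; update p ← p + (dp/dt)·Δt with the new parameters.
t = 0.5: p = 0.45500 + (-0.01428) = 0.44072
t = 1: p = 0.44072 + (-0.01262) = 0.42809
t = 1.5: p = 0.42809 + (-0.01122) = 0.41687
t = 2: p = 0.41687 + (-0.01002) = 0.40685

0.407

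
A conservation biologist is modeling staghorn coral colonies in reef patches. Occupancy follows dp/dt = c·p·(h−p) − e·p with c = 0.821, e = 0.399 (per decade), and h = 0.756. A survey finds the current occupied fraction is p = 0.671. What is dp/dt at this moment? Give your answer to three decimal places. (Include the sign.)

-0.221

Colonization term: c·p·(h−p) = 0.821×0.671×0.0850 = 0.04683.
Extinction term: e·p = 0.26773.
dp/dt = 0.04683 − 0.26773 = -0.22090.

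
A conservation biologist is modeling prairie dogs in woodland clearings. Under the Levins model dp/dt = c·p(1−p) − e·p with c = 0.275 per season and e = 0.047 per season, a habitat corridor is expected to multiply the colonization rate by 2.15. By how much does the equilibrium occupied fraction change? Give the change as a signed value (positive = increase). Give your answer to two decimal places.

0.09

Before: p* = 1 − 0.047/0.275 = 0.8291.
After the change, c = 0.59125, e = 0.047, so p* = 1 − 0.047/0.59125 = 0.9205.
Δp* = 0.9205 − 0.8291 = +0.0914.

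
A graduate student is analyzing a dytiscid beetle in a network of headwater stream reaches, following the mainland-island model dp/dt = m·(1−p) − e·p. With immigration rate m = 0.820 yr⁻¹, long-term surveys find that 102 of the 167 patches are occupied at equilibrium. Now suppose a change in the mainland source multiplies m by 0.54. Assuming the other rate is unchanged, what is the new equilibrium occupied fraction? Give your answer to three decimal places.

0.459

Observed p* = 102/167 = 0.61078.
Balance m(1−p*) = e·p* gives e = m(1−p*)/p* = 0.820×0.38922/0.61078 = 0.52255.
New p* = m/(m+e) = 0.44280/(0.44280+0.52255) = 0.45869.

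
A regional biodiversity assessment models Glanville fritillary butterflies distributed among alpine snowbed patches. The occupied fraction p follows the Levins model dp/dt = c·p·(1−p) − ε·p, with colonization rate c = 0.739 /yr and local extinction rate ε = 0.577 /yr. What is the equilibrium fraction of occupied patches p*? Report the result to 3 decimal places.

Setting dp/dt = 0 and dividing through by p* gives c·(1−p*) = ε.
So p* = 1 − ε/c = 1 − 0.577/0.739 = 1 − 0.7808 = 0.2192.

0.219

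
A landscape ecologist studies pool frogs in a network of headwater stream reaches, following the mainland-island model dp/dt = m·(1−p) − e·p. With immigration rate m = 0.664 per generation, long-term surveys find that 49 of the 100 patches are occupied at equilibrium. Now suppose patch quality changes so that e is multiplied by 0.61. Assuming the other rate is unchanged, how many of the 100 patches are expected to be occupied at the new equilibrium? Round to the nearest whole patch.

Observed p* = 49/100 = 0.49000.
Balance m(1−p*) = e·p* gives e = m(1−p*)/p* = 0.664×0.51000/0.49000 = 0.69110.
New p* = m/(m+e) = 0.66400/(0.66400+0.42157) = 0.61166.
Expected occupied = 100 × 0.61166 = 61.17 ≈ 61.

61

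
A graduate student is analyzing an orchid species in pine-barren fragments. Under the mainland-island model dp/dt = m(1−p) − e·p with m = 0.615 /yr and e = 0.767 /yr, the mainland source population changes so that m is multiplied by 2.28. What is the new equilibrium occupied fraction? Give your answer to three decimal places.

0.646

Before: p* = 0.615/(0.615+0.767) = 0.4450.
After: m = 1.4022, e = 0.767; p* = 1.4022/2.1692 = 0.6464.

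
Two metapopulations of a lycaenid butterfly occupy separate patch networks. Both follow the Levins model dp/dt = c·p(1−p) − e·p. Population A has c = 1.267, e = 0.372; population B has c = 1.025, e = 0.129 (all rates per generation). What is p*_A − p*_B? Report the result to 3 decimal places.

-0.168

A: p*_A = 1 − 0.372/1.267 = 0.7064.
B: p*_B = 1 − 0.129/1.025 = 0.8741.
p*_A − p*_B = 0.7064 − 0.8741 = -0.1678.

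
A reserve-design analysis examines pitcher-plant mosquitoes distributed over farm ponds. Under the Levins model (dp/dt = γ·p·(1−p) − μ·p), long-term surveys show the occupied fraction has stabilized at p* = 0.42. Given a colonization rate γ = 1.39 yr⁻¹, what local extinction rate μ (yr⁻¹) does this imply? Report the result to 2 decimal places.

0.81

At equilibrium γ(1−p*) = μ.
μ = 1.39 × (1 − 0.42) = 1.39 × 0.5800 = 0.8062.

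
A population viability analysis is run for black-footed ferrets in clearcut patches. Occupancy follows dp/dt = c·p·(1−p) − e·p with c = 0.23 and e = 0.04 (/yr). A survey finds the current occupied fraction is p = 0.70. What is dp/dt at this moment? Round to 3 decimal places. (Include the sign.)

Colonization term: c·p·(1−p) = 0.23×0.70×0.3000 = 0.04830.
Extinction term: e·p = 0.02800.
dp/dt = 0.04830 − 0.02800 = 0.02030.

0.020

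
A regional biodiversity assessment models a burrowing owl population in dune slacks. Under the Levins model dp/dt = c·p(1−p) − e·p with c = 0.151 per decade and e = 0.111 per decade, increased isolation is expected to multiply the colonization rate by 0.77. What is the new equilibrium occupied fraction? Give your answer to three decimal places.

Before: p* = 1 − 0.111/0.151 = 0.2649.
After the change, c = 0.11627, e = 0.111, so p* = 1 − 0.111/0.11627 = 0.0453.

0.045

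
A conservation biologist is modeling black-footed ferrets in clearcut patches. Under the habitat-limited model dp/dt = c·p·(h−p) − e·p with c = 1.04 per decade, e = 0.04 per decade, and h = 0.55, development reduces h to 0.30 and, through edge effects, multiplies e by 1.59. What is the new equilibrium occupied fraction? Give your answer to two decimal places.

0.24

Before: p* = h − e/c = 0.55 − 0.04/1.04 = 0.55 − 0.0385 = 0.5115.
After: c = 1.04, e = 0.0636, h = 0.30; p* = 0.30 − 0.0636/1.04 = 0.2388.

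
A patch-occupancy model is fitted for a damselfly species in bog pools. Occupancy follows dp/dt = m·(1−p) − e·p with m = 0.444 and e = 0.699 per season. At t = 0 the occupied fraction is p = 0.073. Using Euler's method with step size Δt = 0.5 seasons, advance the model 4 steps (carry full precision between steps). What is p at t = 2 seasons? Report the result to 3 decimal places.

Update rule: p ← p + [m·(1−p) − e·p]·Δt with Δt = 0.5.
t = 0.5: p = 0.07300 + (+0.18028) = 0.25328
t = 1: p = 0.25328 + (+0.07725) = 0.33053
t = 1.5: p = 0.33053 + (+0.03310) = 0.36363
t = 2: p = 0.36363 + (+0.01418) = 0.37782

0.378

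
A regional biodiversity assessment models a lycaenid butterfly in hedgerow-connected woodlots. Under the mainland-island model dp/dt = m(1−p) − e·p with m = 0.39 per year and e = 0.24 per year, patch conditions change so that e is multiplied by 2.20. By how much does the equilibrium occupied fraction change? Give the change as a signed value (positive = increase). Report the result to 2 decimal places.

Before: p* = 0.39/(0.39+0.24) = 0.6190.
After: m = 0.39, e = 0.528; p* = 0.39/0.9180 = 0.4248.
Δp* = 0.4248 − 0.6190 = -0.1942.

-0.19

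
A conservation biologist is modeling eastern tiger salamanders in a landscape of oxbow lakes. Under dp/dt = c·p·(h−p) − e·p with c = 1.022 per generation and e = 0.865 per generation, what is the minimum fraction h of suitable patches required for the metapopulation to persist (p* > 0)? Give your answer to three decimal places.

p* = h − e/c is positive only when h > e/c.
h_min = e/c = 0.865/1.022 = 0.8464.

0.846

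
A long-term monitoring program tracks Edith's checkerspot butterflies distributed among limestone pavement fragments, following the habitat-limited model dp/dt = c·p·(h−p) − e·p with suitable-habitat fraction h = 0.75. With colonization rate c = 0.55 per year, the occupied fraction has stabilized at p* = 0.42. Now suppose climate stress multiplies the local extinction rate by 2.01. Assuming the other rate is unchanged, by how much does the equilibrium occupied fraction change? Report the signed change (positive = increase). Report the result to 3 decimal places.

-0.333

Balance c(h−p*) = e gives e = 0.55×(0.75 − 0.42000) = 0.18150.
New p* = 0.75 − e/c = 0.75 − 0.36481/0.55000 = 0.08671.
Δp* = 0.08671 − 0.42000 = -0.33329.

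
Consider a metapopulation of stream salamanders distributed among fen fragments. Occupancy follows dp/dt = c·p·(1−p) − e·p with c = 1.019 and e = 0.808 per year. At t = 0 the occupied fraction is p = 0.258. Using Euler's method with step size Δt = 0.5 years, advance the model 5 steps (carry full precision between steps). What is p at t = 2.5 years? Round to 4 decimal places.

Update rule: p ← p + [c·p·(1−p) − e·p]·Δt with Δt = 0.5.
  1  |  dp/dt·Δt = -0.006695  |  p_1 = 0.251305
  2  |  dp/dt·Δt = -0.005664  |  p_2 = 0.245640
  3  |  dp/dt·Δt = -0.004828  |  p_3 = 0.240813
  4  |  dp/dt·Δt = -0.004141  |  p_4 = 0.236672
  5  |  dp/dt·Δt = -0.003570  |  p_5 = 0.233102

0.2331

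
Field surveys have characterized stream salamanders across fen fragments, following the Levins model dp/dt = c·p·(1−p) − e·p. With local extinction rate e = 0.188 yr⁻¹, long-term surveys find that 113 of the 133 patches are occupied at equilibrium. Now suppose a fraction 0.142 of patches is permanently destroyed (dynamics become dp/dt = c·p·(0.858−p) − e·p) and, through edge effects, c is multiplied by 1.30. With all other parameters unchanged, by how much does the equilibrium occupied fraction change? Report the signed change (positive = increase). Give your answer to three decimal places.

-0.107

Observed p* = 113/133 = 0.84962.
Balance c(1−p*) = e gives c = e/(1 − 0.84962) = 0.188/0.15038 = 1.25017.
New p* = 0.858 − e/c = 0.858 − 0.18800/1.62522 = 0.74232.
Δp* = 0.74232 − 0.84962 = -0.10730.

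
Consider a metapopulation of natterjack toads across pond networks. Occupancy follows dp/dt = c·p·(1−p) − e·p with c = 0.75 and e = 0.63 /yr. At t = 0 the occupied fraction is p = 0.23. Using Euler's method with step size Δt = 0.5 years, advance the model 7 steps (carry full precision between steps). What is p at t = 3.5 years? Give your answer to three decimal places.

0.199

Update rule: p ← p + [c·p·(1−p) − e·p]·Δt with Δt = 0.5.
  1  |  dp/dt·Δt = -0.006037  |  p_1 = 0.223963
  2  |  dp/dt·Δt = -0.005372  |  p_2 = 0.218591
  3  |  dp/dt·Δt = -0.004803  |  p_3 = 0.213788
  4  |  dp/dt·Δt = -0.004312  |  p_4 = 0.209476
  5  |  dp/dt·Δt = -0.003886  |  p_5 = 0.205589
  6  |  dp/dt·Δt = -0.003515  |  p_6 = 0.202074
  7  |  dp/dt·Δt = -0.003188  |  p_7 = 0.198886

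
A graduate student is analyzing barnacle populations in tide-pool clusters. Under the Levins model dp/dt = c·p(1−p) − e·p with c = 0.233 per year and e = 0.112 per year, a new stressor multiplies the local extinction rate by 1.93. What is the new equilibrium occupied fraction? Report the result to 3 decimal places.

Before: p* = 1 − 0.112/0.233 = 0.5193.
After the change, c = 0.233, e = 0.21616, so p* = 1 − 0.21616/0.233 = 0.0723.

0.072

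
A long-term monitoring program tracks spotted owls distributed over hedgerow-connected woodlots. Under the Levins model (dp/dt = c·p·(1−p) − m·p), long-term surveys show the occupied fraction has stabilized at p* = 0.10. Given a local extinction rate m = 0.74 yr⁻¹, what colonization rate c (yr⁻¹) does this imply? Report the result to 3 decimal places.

0.822

At equilibrium c(1−p*) = m, so c = m/(1−p*).
c = 0.74/(1 − 0.10) = 0.74/0.9000 = 0.8222.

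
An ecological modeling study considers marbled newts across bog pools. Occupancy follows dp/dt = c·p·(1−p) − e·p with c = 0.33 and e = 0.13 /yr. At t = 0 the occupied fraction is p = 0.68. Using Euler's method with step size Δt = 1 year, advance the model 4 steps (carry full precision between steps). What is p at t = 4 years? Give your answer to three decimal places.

0.634

Update rule: p ← p + [c·p·(1−p) − e·p]·Δt with Δt = 1.
  1  |  dp/dt·Δt = -0.016592  |  p_1 = 0.663408
  2  |  dp/dt·Δt = -0.012555  |  p_2 = 0.650853
  3  |  dp/dt·Δt = -0.009621  |  p_3 = 0.641233
  4  |  dp/dt·Δt = -0.007443  |  p_4 = 0.633790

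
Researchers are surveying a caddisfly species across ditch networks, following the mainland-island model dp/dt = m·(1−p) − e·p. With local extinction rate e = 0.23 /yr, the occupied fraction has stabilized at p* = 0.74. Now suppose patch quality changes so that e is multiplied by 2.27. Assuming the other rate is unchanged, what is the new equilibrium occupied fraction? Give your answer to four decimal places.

Balance m(1−p*) = e·p* gives m = e·p*/(1−p*) = 0.23×0.74000/0.26000 = 0.65462.
New p* = m/(m+e) = 0.65462/(0.65462+0.52210) = 0.55631.

0.5563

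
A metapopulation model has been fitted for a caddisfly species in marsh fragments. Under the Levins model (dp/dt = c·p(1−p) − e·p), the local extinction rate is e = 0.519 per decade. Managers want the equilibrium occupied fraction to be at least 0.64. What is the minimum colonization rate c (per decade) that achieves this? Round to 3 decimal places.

p* = 1 − e/c ≥ 0.64 requires e/c ≤ 0.3600, i.e. c ≥ e/0.3600.
c_min = 0.519/0.3600 = 1.4417.

1.442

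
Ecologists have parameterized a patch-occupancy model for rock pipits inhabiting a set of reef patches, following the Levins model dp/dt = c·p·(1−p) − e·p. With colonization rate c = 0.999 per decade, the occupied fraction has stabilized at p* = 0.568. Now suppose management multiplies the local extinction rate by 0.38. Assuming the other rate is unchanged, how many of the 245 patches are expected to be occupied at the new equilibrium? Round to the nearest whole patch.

205

Balance c(1−p*) = e gives e = 0.999×(1 − 0.56800) = 0.43157.
New p* = 1 − e/c = 1 − 0.16400/0.99900 = 0.83584.
Expected occupied = 245 × 0.83584 = 204.78 ≈ 205.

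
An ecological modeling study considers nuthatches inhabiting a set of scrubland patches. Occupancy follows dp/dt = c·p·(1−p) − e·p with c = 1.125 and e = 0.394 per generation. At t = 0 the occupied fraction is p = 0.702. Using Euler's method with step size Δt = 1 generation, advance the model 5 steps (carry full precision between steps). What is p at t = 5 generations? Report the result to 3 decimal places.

Update rule: p ← p + [c·p·(1−p) − e·p]·Δt with Δt = 1.
t = 1: p = 0.70200 + (-0.04124) = 0.66076
t = 2: p = 0.66076 + (-0.00816) = 0.65260
t = 3: p = 0.65260 + (-0.00207) = 0.65053
t = 4: p = 0.65053 + (-0.00055) = 0.64998
t = 5: p = 0.64998 + (-0.00015) = 0.64983

0.650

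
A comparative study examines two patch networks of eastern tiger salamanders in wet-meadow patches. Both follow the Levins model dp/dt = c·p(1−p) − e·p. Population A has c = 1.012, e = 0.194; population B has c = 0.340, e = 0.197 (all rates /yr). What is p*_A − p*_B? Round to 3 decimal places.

A: p*_A = 1 − 0.194/1.012 = 0.8083.
B: p*_B = 1 − 0.197/0.340 = 0.4206.
p*_A − p*_B = 0.8083 − 0.4206 = 0.3877.

0.388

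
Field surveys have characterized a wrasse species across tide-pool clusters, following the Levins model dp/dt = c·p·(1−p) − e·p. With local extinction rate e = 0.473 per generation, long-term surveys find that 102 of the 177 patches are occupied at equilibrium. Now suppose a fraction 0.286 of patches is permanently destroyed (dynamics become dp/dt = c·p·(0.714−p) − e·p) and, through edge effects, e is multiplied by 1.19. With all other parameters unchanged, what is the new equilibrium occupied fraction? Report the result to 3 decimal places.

Observed p* = 102/177 = 0.57627.
Balance c(1−p*) = e gives c = e/(1 − 0.57627) = 0.473/0.42373 = 1.11628.
New p* = 0.714 − e/c = 0.714 − 0.56287/1.11628 = 0.20976.

0.210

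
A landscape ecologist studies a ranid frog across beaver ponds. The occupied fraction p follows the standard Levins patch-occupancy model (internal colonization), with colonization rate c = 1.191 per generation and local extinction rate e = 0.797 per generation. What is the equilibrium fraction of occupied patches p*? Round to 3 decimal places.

0.331

At equilibrium, colonization balances extinction: c·p*·(1−p*) = e·p*.
So p* = 1 − e/c = 1 − 0.797/1.191 = 1 − 0.6692 = 0.3308.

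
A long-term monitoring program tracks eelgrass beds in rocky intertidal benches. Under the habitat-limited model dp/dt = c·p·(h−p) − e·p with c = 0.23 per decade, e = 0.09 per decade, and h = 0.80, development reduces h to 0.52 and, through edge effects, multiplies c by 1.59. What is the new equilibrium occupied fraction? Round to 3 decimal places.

0.274

Before: p* = h − e/c = 0.80 − 0.09/0.23 = 0.80 − 0.3913 = 0.4087.
After: c = 0.3657, e = 0.09, h = 0.52; p* = 0.52 − 0.09/0.3657 = 0.2739.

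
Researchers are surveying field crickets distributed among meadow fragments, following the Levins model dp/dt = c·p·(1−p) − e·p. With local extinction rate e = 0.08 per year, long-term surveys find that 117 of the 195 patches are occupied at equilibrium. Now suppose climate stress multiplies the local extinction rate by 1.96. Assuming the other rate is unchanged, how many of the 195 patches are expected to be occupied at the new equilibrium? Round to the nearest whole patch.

Observed p* = 117/195 = 0.60000.
Balance c(1−p*) = e gives c = e/(1 − 0.60000) = 0.08/0.40000 = 0.20000.
New p* = 1 − e/c = 1 − 0.15680/0.20000 = 0.21600.
Expected occupied = 195 × 0.21600 = 42.12 ≈ 42.

42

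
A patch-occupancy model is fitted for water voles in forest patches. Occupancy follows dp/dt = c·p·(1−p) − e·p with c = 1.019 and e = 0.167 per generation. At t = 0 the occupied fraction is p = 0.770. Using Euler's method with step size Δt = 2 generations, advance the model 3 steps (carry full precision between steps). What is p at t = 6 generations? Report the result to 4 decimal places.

Update rule: p ← p + [c·p·(1−p) − e·p]·Δt with Δt = 2.
p: 0.77000 → 0.87375  (Δp = +0.10375)
p: 0.87375 → 0.80673  (Δp = -0.06702)
p: 0.80673 → 0.85504  (Δp = +0.04831)

0.8550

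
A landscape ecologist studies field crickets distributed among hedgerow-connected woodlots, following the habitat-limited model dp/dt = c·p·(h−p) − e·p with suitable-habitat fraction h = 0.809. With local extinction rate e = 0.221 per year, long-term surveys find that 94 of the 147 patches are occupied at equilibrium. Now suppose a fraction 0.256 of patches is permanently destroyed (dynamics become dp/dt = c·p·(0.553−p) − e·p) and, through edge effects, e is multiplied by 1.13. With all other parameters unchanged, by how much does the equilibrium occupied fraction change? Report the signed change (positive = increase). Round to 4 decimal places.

-0.2780

Observed p* = 94/147 = 0.63946.
Balance c(h−p*) = e gives c = e/(0.809 − 0.63946) = 0.221/0.16954 = 1.30353.
New p* = 0.553 − e/c = 0.553 − 0.24973/1.30353 = 0.36142.
Δp* = 0.36142 − 0.63946 = -0.27804.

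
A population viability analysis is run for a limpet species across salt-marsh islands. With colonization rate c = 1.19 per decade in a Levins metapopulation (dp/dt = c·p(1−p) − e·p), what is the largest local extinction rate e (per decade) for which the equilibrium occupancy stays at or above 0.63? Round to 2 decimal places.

1 − e/c ≥ 0.63 ⇒ e ≤ c(1 − 0.63) = 1.19 × 0.3700.
e_max = 0.4403.

0.44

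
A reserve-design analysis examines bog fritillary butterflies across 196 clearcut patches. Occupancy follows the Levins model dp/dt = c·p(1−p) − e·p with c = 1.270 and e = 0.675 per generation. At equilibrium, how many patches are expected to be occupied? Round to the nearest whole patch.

92

p* = 1 − e/c = 1 − 0.675/1.270 = 0.4685.
Expected occupied patches = N × p* = 196 × 0.4685 = 91.83 ≈ 92.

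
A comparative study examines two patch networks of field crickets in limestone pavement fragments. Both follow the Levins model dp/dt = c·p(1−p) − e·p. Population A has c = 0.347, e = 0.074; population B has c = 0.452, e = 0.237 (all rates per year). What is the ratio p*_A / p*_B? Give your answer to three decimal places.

A: p*_A = 1 − 0.074/0.347 = 0.7867.
B: p*_B = 1 − 0.237/0.452 = 0.4757.
p*_A / p*_B = 0.7867/0.4757 = 1.6540.

1.654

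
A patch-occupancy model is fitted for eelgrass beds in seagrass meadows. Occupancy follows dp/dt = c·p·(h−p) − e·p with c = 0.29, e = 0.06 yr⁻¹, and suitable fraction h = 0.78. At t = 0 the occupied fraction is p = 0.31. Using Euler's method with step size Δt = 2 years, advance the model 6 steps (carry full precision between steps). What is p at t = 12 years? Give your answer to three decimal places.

Update rule: p ← p + [c·p·(h−p) − e·p]·Δt with Δt = 2.
step 1: Δp = +0.04731, p = 0.35731
step 2: Δp = +0.04472, p = 0.40203
step 3: Δp = +0.03989, p = 0.44192
step 4: Δp = +0.03362, p = 0.47554
step 5: Δp = +0.02691, p = 0.50245
step 6: Δp = +0.02059, p = 0.52304

0.523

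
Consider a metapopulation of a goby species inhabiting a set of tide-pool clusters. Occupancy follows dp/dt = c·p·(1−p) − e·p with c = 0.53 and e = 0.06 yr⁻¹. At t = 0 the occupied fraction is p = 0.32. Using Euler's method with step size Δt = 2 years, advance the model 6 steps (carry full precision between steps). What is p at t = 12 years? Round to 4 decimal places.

Update rule: p ← p + [c·p·(1−p) − e·p]·Δt with Δt = 2.
  1  |  dp/dt·Δt = +0.192256  |  p_1 = 0.512256
  2  |  dp/dt·Δt = +0.203370  |  p_2 = 0.715626
  3  |  dp/dt·Δt = +0.129841  |  p_3 = 0.845467
  4  |  dp/dt·Δt = +0.037036  |  p_4 = 0.882503
  5  |  dp/dt·Δt = +0.004013  |  p_5 = 0.886516
  6  |  dp/dt·Δt = +0.000260  |  p_6 = 0.886776

0.8868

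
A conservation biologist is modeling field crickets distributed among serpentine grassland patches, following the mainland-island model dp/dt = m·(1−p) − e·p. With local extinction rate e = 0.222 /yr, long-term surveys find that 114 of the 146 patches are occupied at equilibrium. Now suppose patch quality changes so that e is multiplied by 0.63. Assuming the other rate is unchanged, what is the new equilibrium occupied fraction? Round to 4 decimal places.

Observed p* = 114/146 = 0.78082.
Balance m(1−p*) = e·p* gives m = e·p*/(1−p*) = 0.222×0.78082/0.21918 = 0.79087.
New p* = m/(m+e) = 0.79087/(0.79087+0.13986) = 0.84973.

0.8497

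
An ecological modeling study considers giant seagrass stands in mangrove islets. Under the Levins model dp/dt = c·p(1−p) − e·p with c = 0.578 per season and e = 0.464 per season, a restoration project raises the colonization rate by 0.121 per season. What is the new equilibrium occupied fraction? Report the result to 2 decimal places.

0.34

Before: p* = 1 − 0.464/0.578 = 0.1972.
After the change, c = 0.699, e = 0.464, so p* = 1 − 0.464/0.699 = 0.3362.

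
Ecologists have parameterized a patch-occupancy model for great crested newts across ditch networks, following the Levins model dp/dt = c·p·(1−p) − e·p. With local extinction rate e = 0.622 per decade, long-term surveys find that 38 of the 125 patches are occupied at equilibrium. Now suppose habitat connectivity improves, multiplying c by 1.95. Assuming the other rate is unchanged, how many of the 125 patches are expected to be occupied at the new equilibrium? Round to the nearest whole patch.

Observed p* = 38/125 = 0.30400.
Balance c(1−p*) = e gives c = e/(1 − 0.30400) = 0.622/0.69600 = 0.89368.
New p* = 1 − e/c = 1 − 0.62200/1.74268 = 0.64308.
Expected occupied = 125 × 0.64308 = 80.39 ≈ 80.

80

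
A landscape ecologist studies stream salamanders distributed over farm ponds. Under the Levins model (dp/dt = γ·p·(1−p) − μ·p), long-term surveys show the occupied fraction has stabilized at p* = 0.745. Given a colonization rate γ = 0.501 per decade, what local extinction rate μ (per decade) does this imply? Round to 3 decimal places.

0.128

At equilibrium γ(1−p*) = μ.
μ = 0.501 × (1 − 0.745) = 0.501 × 0.2550 = 0.1278.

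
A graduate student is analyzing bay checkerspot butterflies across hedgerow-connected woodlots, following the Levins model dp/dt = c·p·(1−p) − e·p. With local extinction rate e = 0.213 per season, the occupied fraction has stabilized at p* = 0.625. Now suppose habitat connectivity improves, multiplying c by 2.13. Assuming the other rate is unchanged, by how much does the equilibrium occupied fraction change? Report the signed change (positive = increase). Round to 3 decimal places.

0.199

Balance c(1−p*) = e gives c = e/(1 − 0.62500) = 0.213/0.37500 = 0.56800.
New p* = 1 − e/c = 1 − 0.21300/1.20984 = 0.82394.
Δp* = 0.82394 − 0.62500 = +0.19894.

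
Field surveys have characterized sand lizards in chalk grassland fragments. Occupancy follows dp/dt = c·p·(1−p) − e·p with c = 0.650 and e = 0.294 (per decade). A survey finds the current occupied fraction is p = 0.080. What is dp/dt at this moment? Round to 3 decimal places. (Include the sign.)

Colonization term: c·p·(1−p) = 0.650×0.080×0.9200 = 0.04784.
Extinction term: e·p = 0.02352.
dp/dt = 0.04784 − 0.02352 = 0.02432.

0.024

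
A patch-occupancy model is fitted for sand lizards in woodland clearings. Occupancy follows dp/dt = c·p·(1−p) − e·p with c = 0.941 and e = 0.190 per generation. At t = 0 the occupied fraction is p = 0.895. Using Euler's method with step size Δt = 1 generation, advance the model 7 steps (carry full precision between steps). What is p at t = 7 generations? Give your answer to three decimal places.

Update rule: p ← p + [c·p·(1−p) − e·p]·Δt with Δt = 1.
t = 1: p = 0.89500 + (-0.08162) = 0.81338
t = 2: p = 0.81338 + (-0.01171) = 0.80168
t = 3: p = 0.80168 + (-0.00271) = 0.79897
t = 4: p = 0.79897 + (-0.00066) = 0.79831
t = 5: p = 0.79831 + (-0.00016) = 0.79814
t = 6: p = 0.79814 + (-0.00004) = 0.79810
t = 7: p = 0.79810 + (-0.00001) = 0.79809

0.798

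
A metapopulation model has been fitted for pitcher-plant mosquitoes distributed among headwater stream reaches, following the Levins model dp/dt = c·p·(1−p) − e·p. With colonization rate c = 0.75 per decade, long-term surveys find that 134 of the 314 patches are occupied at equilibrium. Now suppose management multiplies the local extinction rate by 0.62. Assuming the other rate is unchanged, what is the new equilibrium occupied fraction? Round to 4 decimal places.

Observed p* = 134/314 = 0.42675.
Balance c(1−p*) = e gives e = 0.75×(1 − 0.42675) = 0.42994.
New p* = 1 − e/c = 1 − 0.26656/0.75000 = 0.64459.

0.6446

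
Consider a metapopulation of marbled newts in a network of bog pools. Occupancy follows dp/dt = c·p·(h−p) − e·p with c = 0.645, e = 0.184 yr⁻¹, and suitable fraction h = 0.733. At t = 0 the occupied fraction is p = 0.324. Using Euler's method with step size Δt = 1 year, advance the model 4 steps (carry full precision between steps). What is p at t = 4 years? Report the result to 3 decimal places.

0.405

Update rule: p ← p + [c·p·(h−p) − e·p]·Δt with Δt = 1.
p: 0.32400 → 0.34986  (Δp = +0.02586)
p: 0.34986 → 0.37194  (Δp = +0.02209)
p: 0.37194 → 0.39012  (Δp = +0.01818)
p: 0.39012 → 0.40462  (Δp = +0.01450)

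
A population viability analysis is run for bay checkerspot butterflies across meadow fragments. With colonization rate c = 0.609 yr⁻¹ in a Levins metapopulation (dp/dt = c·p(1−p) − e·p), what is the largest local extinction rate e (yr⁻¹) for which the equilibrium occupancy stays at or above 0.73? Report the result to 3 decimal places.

0.164

1 − e/c ≥ 0.73 ⇒ e ≤ c(1 − 0.73) = 0.609 × 0.2700.
e_max = 0.1644.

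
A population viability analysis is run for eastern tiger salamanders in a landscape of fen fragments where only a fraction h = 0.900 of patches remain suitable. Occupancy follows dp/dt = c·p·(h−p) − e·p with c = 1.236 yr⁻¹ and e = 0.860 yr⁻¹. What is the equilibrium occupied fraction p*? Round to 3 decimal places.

Setting dp/dt = 0 and dividing by p* gives c·(h−p*) = e.
So p* = h − e/c = 0.900 − 0.860/1.236 = 0.900 − 0.6958 = 0.2042.

0.204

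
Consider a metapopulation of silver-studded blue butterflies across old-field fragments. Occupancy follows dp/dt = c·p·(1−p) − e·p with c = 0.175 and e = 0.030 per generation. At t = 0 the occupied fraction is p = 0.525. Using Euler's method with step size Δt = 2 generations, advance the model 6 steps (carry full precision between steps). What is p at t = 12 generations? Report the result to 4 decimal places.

0.7632

Update rule: p ← p + [c·p·(1−p) − e·p]·Δt with Δt = 2.
p: 0.52500 → 0.58078  (Δp = +0.05578)
p: 0.58078 → 0.63115  (Δp = +0.05037)
p: 0.63115 → 0.67476  (Δp = +0.04361)
p: 0.67476 → 0.71109  (Δp = +0.03632)
p: 0.71109 → 0.74033  (Δp = +0.02924)
p: 0.74033 → 0.76319  (Δp = +0.02287)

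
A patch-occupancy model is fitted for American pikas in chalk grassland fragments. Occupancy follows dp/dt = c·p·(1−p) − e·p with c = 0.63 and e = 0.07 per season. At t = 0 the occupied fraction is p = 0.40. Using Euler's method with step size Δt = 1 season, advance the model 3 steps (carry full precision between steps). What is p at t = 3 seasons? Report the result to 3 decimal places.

0.743

Update rule: p ← p + [c·p·(1−p) − e·p]·Δt with Δt = 1.
t = 1: p = 0.40000 + (+0.12320) = 0.52320
t = 2: p = 0.52320 + (+0.12054) = 0.64374
t = 3: p = 0.64374 + (+0.09942) = 0.74316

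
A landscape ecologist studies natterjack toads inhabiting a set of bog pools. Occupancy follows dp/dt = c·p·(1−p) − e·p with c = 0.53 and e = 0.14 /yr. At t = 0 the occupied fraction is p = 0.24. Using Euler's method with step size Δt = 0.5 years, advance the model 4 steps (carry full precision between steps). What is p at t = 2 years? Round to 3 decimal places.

0.375

Update rule: p ← p + [c·p·(1−p) − e·p]·Δt with Δt = 0.5.
p: 0.24000 → 0.27154  (Δp = +0.03154)
p: 0.27154 → 0.30495  (Δp = +0.03341)
p: 0.30495 → 0.33977  (Δp = +0.03482)
p: 0.33977 → 0.37543  (Δp = +0.03566)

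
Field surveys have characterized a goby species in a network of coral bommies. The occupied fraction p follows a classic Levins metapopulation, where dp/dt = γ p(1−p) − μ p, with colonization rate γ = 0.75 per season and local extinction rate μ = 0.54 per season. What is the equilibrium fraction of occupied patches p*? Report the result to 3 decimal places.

Setting dp/dt = 0 and dividing through by p* gives γ·(1−p*) = μ.
So p* = 1 − μ/γ = 1 − 0.54/0.75 = 1 − 0.7200 = 0.2800.

0.280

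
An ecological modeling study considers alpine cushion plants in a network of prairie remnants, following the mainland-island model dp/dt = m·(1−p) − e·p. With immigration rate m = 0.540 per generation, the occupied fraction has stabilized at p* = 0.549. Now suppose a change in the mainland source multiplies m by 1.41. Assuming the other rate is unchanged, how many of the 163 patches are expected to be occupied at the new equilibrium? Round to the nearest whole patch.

Balance m(1−p*) = e·p* gives e = m(1−p*)/p* = 0.540×0.45100/0.54900 = 0.44361.
New p* = m/(m+e) = 0.76140/(0.76140+0.44361) = 0.63186.
Expected occupied = 163 × 0.63186 = 102.99 ≈ 103.

103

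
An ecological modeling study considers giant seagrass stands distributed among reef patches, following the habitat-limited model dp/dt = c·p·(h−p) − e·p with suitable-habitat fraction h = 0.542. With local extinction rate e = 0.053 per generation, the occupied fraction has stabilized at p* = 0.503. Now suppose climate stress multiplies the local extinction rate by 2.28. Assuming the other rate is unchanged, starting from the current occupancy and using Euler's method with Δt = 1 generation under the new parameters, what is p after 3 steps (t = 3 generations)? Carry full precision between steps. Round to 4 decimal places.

Balance c(h−p*) = e gives c = e/(0.542 − 0.50300) = 0.053/0.03900 = 1.35897.
Starting from p₀ = 0.50300; update p ← p + (dp/dt)·Δt with the new parameters.
step 1: Δp = -0.03412, p = 0.46888
step 2: Δp = -0.01007, p = 0.45881
step 3: Δp = -0.00357, p = 0.45524

0.4552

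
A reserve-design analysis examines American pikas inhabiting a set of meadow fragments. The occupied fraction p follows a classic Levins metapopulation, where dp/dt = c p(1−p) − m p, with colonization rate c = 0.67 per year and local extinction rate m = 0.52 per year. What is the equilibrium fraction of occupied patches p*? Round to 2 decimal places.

0.22

At equilibrium, colonization balances extinction: c·p*·(1−p*) = m·p*.
So p* = 1 − m/c = 1 − 0.52/0.67 = 1 − 0.7761 = 0.2239.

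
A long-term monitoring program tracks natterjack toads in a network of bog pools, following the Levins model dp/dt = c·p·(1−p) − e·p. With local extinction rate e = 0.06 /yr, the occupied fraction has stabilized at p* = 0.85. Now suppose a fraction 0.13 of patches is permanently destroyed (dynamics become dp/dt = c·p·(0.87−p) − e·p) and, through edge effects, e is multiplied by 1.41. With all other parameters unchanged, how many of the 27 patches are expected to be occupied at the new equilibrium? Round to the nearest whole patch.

Balance c(1−p*) = e gives c = e/(1 − 0.85000) = 0.06/0.15000 = 0.40000.
New p* = 0.87 − e/c = 0.87 − 0.08460/0.40000 = 0.65850.
Expected occupied = 27 × 0.65850 = 17.78 ≈ 18.

18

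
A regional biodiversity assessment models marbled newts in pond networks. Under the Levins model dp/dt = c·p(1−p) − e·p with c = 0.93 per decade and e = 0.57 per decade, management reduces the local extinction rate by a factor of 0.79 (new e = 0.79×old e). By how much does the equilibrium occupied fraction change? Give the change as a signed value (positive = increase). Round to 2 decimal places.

0.13

Before: p* = 1 − 0.57/0.93 = 0.3871.
After the change, c = 0.93, e = 0.4503, so p* = 1 − 0.4503/0.93 = 0.5158.
Δp* = 0.5158 − 0.3871 = +0.1287.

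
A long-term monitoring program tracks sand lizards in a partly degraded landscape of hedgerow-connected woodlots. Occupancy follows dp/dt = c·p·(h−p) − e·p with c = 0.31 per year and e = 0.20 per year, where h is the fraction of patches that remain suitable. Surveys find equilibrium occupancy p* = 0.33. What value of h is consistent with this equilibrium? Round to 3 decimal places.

At equilibrium c(h−p*) = e, so h = p* + e/c.
h = 0.33 + 0.20/0.31 = 0.33 + 0.6452 = 0.9752.

0.975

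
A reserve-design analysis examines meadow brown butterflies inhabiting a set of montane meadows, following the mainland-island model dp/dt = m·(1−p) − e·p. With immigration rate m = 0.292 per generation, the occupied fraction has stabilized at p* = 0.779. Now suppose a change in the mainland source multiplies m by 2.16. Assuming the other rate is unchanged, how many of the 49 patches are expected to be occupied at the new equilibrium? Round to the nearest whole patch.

43

Balance m(1−p*) = e·p* gives e = m(1−p*)/p* = 0.292×0.22100/0.77900 = 0.08284.
New p* = m/(m+e) = 0.63072/(0.63072+0.08284) = 0.88391.
Expected occupied = 49 × 0.88391 = 43.31 ≈ 43.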